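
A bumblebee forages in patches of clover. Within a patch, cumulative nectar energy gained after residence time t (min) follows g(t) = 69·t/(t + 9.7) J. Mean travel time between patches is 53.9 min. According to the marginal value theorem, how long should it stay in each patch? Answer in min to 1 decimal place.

22.9 min

Optimal t* satisfies g'(t*) = g(t*)/(T + t*).
g'(t) = 69·9.7/(t + 9.7)². Setting 69·9.7/(t+9.7)² = 69t/[(t+9.7)(53.9+t)] gives 9.7(53.9+t) = t(t+9.7), so t² = 9.7×53.9 = 522.8.
t* = √522.8 = 22.87 min.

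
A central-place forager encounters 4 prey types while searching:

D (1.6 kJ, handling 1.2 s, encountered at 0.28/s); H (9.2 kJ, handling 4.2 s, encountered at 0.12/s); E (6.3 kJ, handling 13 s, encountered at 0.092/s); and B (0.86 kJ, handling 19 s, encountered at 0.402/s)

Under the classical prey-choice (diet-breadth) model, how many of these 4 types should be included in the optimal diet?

Rank by E/h (kJ/s): H 2.19, D 1.33, E 0.485, B 0.0453. Include each in turn until the next type's E/h falls below the running intake rate.
Rate on top 1: 0.734. D: 1.33 > 0.734 → include.
Rate on top 2: 0.8435. E: 0.485 < 0.8435 → exclude; stop.
Optimal diet: H, D — 2 of 4 types.

2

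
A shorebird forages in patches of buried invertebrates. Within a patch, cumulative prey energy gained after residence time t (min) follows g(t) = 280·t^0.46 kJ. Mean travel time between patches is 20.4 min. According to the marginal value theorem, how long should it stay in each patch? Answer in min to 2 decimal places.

Optimal t* satisfies g'(t*) = g(t*)/(T + t*).
g'(t) = 0.46·280·t^-0.54. Setting 0.46·280·t^-0.54 = 280·t^0.46/(20.4+t) gives 0.46(20.4+t) = t, so 0.54·t = 0.46×20.4.
t* = 0.46×20.4/0.54 = 17.38 min.

17.38 min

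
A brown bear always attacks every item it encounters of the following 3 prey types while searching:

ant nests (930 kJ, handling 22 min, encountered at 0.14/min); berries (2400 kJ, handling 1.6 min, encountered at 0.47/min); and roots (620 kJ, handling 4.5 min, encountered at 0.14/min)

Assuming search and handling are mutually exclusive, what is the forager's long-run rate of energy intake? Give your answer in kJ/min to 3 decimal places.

246.247 kJ/min

R = (0.14×930 + 0.47×2400 + 0.14×620) / (1 + 0.14×22 + 0.47×1.6 + 0.14×4.5) = 1345/5.462 = 246.2 kJ/min.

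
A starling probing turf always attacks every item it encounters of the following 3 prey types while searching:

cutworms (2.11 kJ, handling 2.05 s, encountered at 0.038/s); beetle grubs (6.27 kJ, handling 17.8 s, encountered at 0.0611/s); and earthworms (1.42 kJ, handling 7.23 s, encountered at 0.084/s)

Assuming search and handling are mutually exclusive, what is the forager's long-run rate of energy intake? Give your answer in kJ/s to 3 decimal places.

0.210 kJ/s

R = (0.038×2.11 + 0.0611×6.27 + 0.084×1.42) / (1 + 0.038×2.05 + 0.0611×17.8 + 0.084×7.23) = 0.5826/2.773 = 0.2101 kJ/s.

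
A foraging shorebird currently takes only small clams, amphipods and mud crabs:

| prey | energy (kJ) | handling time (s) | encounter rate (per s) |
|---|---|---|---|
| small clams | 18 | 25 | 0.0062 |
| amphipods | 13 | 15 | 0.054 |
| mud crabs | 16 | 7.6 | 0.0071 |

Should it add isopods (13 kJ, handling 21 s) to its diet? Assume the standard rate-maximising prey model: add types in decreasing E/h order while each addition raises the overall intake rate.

Current rate: (0.0062×18 + 0.054×13 + 0.0071×16)/(1 + 0.0062×25 + 0.054×15 + 0.0071×7.6) = 0.4592 kJ/s.
isopods: E/h = 13/21 = 0.619 kJ/s.
0.619 > 0.4592, so adding isopods raises the average — include it.

Yes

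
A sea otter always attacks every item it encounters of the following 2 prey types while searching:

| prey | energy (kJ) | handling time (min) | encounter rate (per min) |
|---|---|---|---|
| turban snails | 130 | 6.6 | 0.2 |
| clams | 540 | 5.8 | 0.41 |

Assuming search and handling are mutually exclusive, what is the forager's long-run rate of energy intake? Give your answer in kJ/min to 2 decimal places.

52.66 kJ/min

Energy encountered per unit search time: 0.2×130 + 0.41×540 = 247.4 kJ/min.
Handling time per unit search time: 0.2×6.6 + 0.41×5.8 = 3.698.
Rate = 247.4/(1 + 3.698) = 52.66 kJ/min.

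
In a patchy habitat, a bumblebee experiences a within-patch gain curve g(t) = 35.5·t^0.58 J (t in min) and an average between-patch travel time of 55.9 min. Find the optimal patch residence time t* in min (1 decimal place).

Optimal t* satisfies g'(t*) = g(t*)/(T + t*).
g'(t) = 0.58·35.5·t^-0.42. Setting 0.58·35.5·t^-0.42 = 35.5·t^0.58/(55.9+t) gives 0.58(55.9+t) = t, so 0.42·t = 0.58×55.9.
t* = 0.58×55.9/0.42 = 77.2 min.

77.2 min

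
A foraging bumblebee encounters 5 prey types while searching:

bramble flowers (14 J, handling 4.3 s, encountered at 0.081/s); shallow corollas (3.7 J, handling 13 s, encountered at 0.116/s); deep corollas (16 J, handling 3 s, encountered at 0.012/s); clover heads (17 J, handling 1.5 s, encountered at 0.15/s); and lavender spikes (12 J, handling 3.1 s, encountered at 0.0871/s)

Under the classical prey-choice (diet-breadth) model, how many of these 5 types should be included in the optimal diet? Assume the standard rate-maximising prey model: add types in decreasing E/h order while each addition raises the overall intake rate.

4

Rank by E/h (J/s): clover heads 11.3, deep corollas 5.33, lavender spikes 3.87, bramble flowers 3.26, shallow corollas 0.285. Include each in turn until the next type's E/h falls below the running intake rate.
Rate on top 1: 2.082. deep corollas: 5.33 > 2.082 → include.
Rate on top 2: 2.174. lavender spikes: 3.87 > 2.174 → include.
Rate on top 3: 2.474. bramble flowers: 3.26 > 2.474 → include.
Rate on top 4: 2.619. shallow corollas: 0.285 < 2.619 → exclude; stop.
Optimal diet: clover heads, deep corollas, lavender spikes, bramble flowers — 4 of 5 types.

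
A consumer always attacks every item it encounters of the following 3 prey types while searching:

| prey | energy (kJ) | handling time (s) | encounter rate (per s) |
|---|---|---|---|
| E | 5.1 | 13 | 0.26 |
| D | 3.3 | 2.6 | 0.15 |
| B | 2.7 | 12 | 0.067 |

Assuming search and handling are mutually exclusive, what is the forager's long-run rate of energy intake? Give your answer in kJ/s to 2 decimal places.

Energy encountered per unit search time: 0.26×5.1 + 0.15×3.3 + 0.067×2.7 = 2.002 kJ/s.
Handling time per unit search time: 0.26×13 + 0.15×2.6 + 0.067×12 = 4.574.
Rate = 2.002/(1 + 4.574) = 0.3591 kJ/s.

0.36 kJ/s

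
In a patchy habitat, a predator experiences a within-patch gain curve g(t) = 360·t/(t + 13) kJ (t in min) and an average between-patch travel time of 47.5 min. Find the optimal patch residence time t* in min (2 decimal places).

By the marginal value theorem, leave when the instantaneous gain rate g'(t) equals the habitat-wide average g(t)/(T + t).
g'(t) = 360·13/(t + 13)². Setting 360·13/(t+13)² = 360t/[(t+13)(47.5+t)] gives 13(47.5+t) = t(t+13), so t² = 13×47.5 = 617.5.
t* = √617.5 = 24.85 min.

24.85 min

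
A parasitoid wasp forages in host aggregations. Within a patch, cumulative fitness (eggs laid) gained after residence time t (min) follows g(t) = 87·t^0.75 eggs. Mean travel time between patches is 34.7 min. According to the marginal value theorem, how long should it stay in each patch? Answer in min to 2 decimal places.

By the marginal value theorem, leave when the instantaneous gain rate g'(t) equals the habitat-wide average g(t)/(T + t).
g'(t) = 0.75·87·t^-0.25. Setting 0.75·87·t^-0.25 = 87·t^0.75/(34.7+t) gives 0.75(34.7+t) = t, so 0.25·t = 0.75×34.7.
t* = 0.75×34.7/0.25 = 104.1 min.

104.10 min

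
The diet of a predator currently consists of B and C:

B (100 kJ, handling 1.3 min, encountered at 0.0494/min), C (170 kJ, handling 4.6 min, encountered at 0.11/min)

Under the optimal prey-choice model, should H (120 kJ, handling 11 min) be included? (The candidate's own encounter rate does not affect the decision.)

No

On B and C alone, R = ΣλE/(1+Σλh) = 23.64/1.57 = 15.06 kJ/min.
H: E/h = 120/11 = 10.91 kJ/min.
Since 10.91 < R, time spent handling H is better spent searching.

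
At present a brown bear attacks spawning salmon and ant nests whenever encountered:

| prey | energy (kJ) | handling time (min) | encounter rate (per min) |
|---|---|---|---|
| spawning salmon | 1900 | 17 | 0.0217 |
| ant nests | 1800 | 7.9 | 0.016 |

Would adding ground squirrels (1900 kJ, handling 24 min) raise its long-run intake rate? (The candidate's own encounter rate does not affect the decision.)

Intake rate on the current diet: R = (0.0217×1900 + 0.016×1800) / (1 + 0.0217×17 + 0.016×7.9) = 70.03/1.495 = 46.83 kJ/min.
Profitability of ground squirrels: 1900/24 = 79.17 kJ/min.
79.17 > 46.83, so adding ground squirrels raises the average — include it.

Yes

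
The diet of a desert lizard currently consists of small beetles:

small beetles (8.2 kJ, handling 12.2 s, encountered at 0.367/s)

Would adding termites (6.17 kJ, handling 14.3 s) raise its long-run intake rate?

Current rate: (0.367×8.2)/(1 + 0.367×12.2) = 0.5494 kJ/s.
Profitability of termites: 6.17/14.3 = 0.4315 kJ/s.
Since 0.4315 < R, time spent handling termites is better spent searching.

No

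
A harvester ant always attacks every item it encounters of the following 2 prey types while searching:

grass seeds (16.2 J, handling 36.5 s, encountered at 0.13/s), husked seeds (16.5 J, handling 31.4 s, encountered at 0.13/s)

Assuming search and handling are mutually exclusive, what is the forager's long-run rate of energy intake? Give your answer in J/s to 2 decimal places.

R = Σλ_iE_i / (1 + Σλ_ih_i)
Numerator: 0.13×16.2 + 0.13×16.5 = 4.251
Denominator: 1 + 0.13×36.5 + 0.13×31.4 = 9.827
R = 4.251/9.827 = 0.4326 J/s

0.43 J/s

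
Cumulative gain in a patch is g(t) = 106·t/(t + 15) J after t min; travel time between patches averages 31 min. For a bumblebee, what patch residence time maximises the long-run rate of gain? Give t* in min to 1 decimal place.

21.6 min

Optimal t* satisfies g'(t*) = g(t*)/(T + t*).
g'(t) = 106·15/(t + 15)². Setting 106·15/(t+15)² = 106t/[(t+15)(31+t)] gives 15(31+t) = t(t+15), so t² = 15×31 = 465.
t* = √465 = 21.56 min.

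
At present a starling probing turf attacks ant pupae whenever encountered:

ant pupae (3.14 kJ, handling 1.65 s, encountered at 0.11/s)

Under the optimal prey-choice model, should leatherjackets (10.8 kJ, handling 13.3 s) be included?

Intake rate on the current diet: R = (0.11×3.14) / (1 + 0.11×1.65) = 0.3454/1.181 = 0.2923 kJ/s.
leatherjackets: E/h = 10.8/13.3 = 0.812 kJ/s.
0.812 > 0.2923, so adding leatherjackets raises the average — include it.

Yes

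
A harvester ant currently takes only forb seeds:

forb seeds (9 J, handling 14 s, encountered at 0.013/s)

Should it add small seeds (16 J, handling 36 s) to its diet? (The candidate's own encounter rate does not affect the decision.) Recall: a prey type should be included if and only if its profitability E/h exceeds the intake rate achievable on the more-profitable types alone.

Intake rate on the current diet: R = (0.013×9) / (1 + 0.013×14) = 0.117/1.182 = 0.09898 J/s.
Profitability of small seeds: 16/36 = 0.4444 J/s.
0.4444 > 0.09898, so adding small seeds raises the average — include it.

Yes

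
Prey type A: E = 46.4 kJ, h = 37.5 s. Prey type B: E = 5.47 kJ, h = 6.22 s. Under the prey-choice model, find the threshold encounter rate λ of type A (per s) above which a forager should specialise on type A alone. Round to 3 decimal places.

0.066 per s

At the threshold, the rate on type A alone equals the profitability of type B: λ·46.4/(1 + λ·37.5) = 5.47/6.22 = 0.8794.
Rearranging, λ(46.4 − 0.8794×37.5) = 0.8794, so λ = 0.8794/13.42 = 0.06552 per s.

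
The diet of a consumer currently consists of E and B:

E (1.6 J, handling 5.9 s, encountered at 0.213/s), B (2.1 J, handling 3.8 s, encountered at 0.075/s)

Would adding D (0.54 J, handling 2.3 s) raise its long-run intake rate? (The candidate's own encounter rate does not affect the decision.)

Yes

Current rate: (0.213×1.6 + 0.075×2.1)/(1 + 0.213×5.9 + 0.075×3.8) = 0.196 J/s.
Profitability of D: 0.54/2.3 = 0.2348 J/s.
Since 0.2348 > R, including D increases the long-run rate.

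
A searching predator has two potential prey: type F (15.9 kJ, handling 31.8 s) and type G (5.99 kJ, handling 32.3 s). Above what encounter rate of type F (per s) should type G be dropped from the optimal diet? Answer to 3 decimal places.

0.019 per s

At the threshold, the rate on type F alone equals the profitability of type G: λ·15.9/(1 + λ·31.8) = 5.99/32.3 = 0.1854.
Rearranging, λ(15.9 − 0.1854×31.8) = 0.1854, so λ = 0.1854/10 = 0.01854 per s.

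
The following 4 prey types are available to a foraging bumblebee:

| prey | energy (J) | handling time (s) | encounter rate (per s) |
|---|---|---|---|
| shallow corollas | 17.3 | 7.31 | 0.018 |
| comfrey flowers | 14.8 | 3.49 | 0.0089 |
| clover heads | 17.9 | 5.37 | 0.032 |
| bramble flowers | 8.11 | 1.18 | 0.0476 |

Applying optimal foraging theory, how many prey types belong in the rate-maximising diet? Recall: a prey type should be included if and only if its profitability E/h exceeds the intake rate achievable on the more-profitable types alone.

4

E/h in descending order: bramble flowers 6.87, comfrey flowers 4.24, clover heads 3.33, shallow corollas 2.37 J/s. The optimal diet is the largest prefix of this list for which every included type satisfies E_i/h_i > R on the types above it.
Rate on top 1: 0.3655. comfrey flowers: 4.24 > 0.3655 → include.
Rate on top 2: 0.4762. clover heads: 3.33 > 0.4762 → include.
Rate on top 3: 0.8662. shallow corollas: 2.37 > 0.8662 → include.
Optimal diet: bramble flowers, comfrey flowers, clover heads, shallow corollas — 4 of 4 types.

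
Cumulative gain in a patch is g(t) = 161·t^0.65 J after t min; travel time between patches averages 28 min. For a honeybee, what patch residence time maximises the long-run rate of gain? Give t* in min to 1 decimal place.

52.0 min

Optimal t* satisfies g'(t*) = g(t*)/(T + t*).
g'(t) = 0.65·161·t^-0.35. Setting 0.65·161·t^-0.35 = 161·t^0.65/(28+t) gives 0.65(28+t) = t, so 0.35·t = 0.65×28.
t* = 0.65×28/0.35 = 52 min.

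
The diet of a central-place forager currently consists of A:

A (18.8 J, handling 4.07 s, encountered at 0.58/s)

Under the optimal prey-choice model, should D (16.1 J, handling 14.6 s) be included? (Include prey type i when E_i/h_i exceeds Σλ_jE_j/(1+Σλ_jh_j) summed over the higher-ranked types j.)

No

On A alone, R = ΣλE/(1+Σλh) = 10.9/3.361 = 3.245 J/s.
Profitability of D: 16.1/14.6 = 1.103 J/s.
1.103 < 3.245, so adding D would lower the average — exclude it.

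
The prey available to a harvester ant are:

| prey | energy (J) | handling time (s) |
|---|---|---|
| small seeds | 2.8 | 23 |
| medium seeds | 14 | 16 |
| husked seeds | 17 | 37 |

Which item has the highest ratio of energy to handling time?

medium seeds

Profitability E/h (J/s): small seeds = 2.8/23 = 0.122, medium seeds = 14/16 = 0.875, husked seeds = 17/37 = 0.459.
Ranked: medium seeds > husked seeds > small seeds.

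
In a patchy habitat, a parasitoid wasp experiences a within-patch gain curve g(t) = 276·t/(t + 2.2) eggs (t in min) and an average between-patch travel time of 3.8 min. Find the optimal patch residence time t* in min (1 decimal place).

2.9 min

Optimal t* satisfies g'(t*) = g(t*)/(T + t*).
g'(t) = 276·2.2/(t + 2.2)². Setting 276·2.2/(t+2.2)² = 276t/[(t+2.2)(3.8+t)] gives 2.2(3.8+t) = t(t+2.2), so t² = 2.2×3.8 = 8.36.
t* = √8.36 = 2.891 min.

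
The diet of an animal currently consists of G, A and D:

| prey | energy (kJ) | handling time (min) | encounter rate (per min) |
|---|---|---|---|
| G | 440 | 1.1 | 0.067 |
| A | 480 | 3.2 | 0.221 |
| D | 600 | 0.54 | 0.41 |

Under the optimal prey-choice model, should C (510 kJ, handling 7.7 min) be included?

Current rate: (0.067×440 + 0.221×480 + 0.41×600)/(1 + 0.067×1.1 + 0.221×3.2 + 0.41×0.54) = 190.6 kJ/min.
Profitability of C: 510/7.7 = 66.23 kJ/min.
66.23 < 190.6, so adding C would lower the average — exclude it.

No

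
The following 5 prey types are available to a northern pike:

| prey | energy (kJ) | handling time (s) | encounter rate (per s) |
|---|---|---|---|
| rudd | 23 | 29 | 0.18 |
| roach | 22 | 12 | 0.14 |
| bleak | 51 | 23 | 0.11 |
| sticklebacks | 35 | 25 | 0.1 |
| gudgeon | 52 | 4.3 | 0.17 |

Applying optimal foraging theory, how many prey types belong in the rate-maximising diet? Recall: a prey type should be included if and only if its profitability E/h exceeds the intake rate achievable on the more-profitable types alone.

Rank by E/h (kJ/s): gudgeon 12.1, bleak 2.22, roach 1.83, sticklebacks 1.4, rudd 0.793. Include each in turn until the next type's E/h falls below the running intake rate.
Rate on top 1: 5.107. bleak: 2.22 < 5.107 → exclude; stop.
Optimal diet: gudgeon — 1 of 5 types.

1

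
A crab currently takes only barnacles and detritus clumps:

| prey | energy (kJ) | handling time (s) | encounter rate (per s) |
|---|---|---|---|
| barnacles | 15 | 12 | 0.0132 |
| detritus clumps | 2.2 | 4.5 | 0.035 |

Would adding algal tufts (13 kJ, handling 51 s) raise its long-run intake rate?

On barnacles and detritus clumps alone, R = ΣλE/(1+Σλh) = 0.275/1.316 = 0.209 kJ/s.
Profitability of algal tufts: 13/51 = 0.2549 kJ/s.
0.2549 > 0.209, so adding algal tufts raises the average — include it.

Yes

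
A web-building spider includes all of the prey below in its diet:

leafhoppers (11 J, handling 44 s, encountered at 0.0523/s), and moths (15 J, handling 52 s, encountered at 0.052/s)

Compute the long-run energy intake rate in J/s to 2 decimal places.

R = Σλ_iE_i / (1 + Σλ_ih_i)
Numerator: 0.0523×11 + 0.052×15 = 1.355
Denominator: 1 + 0.0523×44 + 0.052×52 = 6.005
R = 1.355/6.005 = 0.2257 J/s

0.23 J/s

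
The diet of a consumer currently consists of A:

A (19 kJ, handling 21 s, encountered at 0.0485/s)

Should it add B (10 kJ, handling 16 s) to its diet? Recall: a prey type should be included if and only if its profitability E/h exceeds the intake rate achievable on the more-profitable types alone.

Yes

On A alone, R = ΣλE/(1+Σλh) = 0.9215/2.018 = 0.4565 kJ/s.
Profitability of B: 10/16 = 0.625 kJ/s.
Since 0.625 > R, including B increases the long-run rate.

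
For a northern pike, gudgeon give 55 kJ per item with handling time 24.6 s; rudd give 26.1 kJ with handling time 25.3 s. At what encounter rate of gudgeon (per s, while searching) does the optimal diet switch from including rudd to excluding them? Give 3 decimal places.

0.035 per s

At the threshold, the rate on gudgeon alone equals the profitability of rudd: λ·55/(1 + λ·24.6) = 26.1/25.3 = 1.032.
Rearranging, λ(55 − 1.032×24.6) = 1.032, so λ = 1.032/29.62 = 0.03483 per s.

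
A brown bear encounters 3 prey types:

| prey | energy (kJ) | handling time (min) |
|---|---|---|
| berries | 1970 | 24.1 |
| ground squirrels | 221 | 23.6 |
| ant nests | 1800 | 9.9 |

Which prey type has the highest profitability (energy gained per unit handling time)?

Profitability E/h (kJ/min): berries = 1970/24.1 = 81.7, ground squirrels = 221/23.6 = 9.36, ant nests = 1800/9.9 = 182.
Ranked: ant nests > berries > ground squirrels.

ant nests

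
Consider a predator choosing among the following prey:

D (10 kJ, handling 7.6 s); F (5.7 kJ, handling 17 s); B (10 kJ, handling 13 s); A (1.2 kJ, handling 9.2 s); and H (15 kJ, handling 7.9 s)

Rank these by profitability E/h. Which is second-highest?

Profitability E/h (kJ/s): D = 10/7.6 = 1.32, F = 5.7/17 = 0.335, B = 10/13 = 0.769, A = 1.2/9.2 = 0.13, H = 15/7.9 = 1.9.
Ranked: H > D > B > F > A.

D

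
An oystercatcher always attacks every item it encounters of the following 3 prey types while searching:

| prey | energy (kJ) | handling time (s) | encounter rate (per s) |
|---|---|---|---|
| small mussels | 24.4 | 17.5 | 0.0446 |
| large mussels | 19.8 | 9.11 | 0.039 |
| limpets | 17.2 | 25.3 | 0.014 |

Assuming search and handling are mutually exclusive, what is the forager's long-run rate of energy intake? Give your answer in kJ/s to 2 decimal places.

R = Σλ_iE_i / (1 + Σλ_ih_i)
Numerator: 0.0446×24.4 + 0.039×19.8 + 0.014×17.2 = 2.101
Denominator: 1 + 0.0446×17.5 + 0.039×9.11 + 0.014×25.3 = 2.49
R = 2.101/2.49 = 0.8439 kJ/s

0.84 kJ/s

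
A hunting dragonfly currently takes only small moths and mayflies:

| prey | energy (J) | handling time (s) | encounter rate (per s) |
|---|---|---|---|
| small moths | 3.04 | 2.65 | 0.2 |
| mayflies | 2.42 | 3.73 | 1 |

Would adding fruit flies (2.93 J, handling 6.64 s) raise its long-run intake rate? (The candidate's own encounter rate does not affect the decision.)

No

Current rate: (0.2×3.04 + 1×2.42)/(1 + 0.2×2.65 + 1×3.73) = 0.5757 J/s.
fruit flies: E/h = 2.93/6.64 = 0.4413 J/s.
0.4413 < 0.5757, so adding fruit flies would lower the average — exclude it.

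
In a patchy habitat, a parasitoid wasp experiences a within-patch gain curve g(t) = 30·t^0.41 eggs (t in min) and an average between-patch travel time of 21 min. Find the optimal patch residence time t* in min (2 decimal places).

Optimal t* satisfies g'(t*) = g(t*)/(T + t*).
g'(t) = 0.41·30·t^-0.59. Setting 0.41·30·t^-0.59 = 30·t^0.41/(21+t) gives 0.41(21+t) = t, so 0.59·t = 0.41×21.
t* = 0.41×21/0.59 = 14.59 min.

14.59 min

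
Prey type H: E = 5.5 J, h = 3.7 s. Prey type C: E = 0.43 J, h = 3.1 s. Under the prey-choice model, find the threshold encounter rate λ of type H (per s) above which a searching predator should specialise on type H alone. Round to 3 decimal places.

Drop type C once their profitability E₂/h₂ falls below the rate achievable on type H alone: E₂/h₂ = λE₁/(1 + λh₁).
Solve for λ: λE₁h₂ = E₂(1 + λh₁) → λ(E₁h₂ − E₂h₁) = E₂ → λ = E₂/(E₁h₂ − E₂h₁).
λ = 0.43/(5.5×3.1 − 0.43×3.7) = 0.43/15.46 = 0.02782 per s.

0.028 per s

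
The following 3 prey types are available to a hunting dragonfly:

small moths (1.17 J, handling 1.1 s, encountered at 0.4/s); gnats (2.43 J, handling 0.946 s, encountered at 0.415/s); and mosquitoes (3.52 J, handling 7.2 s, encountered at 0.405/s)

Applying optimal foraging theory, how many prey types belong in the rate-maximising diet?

2

Rank by E/h (J/s): gnats 2.57, small moths 1.06, mosquitoes 0.489. Include each in turn until the next type's E/h falls below the running intake rate.
Rate on top 1: 0.7242. small moths: 1.06 > 0.7242 → include.
Rate on top 2: 0.8057. mosquitoes: 0.489 < 0.8057 → exclude; stop.
Optimal diet: gnats, small moths — 2 of 3 types.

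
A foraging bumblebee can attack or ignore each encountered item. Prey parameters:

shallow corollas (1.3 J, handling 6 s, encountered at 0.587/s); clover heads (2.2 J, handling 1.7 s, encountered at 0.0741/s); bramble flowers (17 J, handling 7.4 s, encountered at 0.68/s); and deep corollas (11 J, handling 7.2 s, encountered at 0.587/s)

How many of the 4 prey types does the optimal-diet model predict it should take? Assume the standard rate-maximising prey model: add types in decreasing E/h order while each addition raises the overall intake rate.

E/h in descending order: bramble flowers 2.3, deep corollas 1.53, clover heads 1.29, shallow corollas 0.217 J/s. The optimal diet is the largest prefix of this list for which every included type satisfies E_i/h_i > R on the types above it.
Rate on top 1: 1.916. deep corollas: 1.53 < 1.916 → exclude; stop.
Optimal diet: bramble flowers — 1 of 4 types.

1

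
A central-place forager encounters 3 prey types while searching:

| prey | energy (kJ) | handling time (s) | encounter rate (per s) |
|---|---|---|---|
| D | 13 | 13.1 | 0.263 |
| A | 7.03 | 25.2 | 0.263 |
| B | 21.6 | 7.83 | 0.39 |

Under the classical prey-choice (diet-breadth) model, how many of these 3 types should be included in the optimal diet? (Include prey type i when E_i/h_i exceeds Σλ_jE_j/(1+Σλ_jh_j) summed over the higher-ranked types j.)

Profitabilities (E/h, kJ/s): B 2.76, D 0.992, A 0.279. Add prey in this order while the next type's profitability exceeds the intake rate on those already taken.
Rate on top 1: 2.078. D: 0.992 < 2.078 → exclude; stop.
Optimal diet: B — 1 of 3 types.

1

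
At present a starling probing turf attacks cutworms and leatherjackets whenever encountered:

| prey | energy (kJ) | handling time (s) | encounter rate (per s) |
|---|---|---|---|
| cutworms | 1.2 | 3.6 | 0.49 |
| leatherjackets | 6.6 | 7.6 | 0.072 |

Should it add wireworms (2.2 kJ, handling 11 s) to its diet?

No

Intake rate on the current diet: R = (0.49×1.2 + 0.072×6.6) / (1 + 0.49×3.6 + 0.072×7.6) = 1.063/3.311 = 0.3211 kJ/s.
wireworms: E/h = 2.2/11 = 0.2 kJ/s.
Since 0.2 < R, time spent handling wireworms is better spent searching.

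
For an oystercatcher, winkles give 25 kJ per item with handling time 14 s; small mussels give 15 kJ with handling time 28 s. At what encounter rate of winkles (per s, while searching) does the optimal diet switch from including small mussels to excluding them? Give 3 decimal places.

At the threshold, the rate on winkles alone equals the profitability of small mussels: λ·25/(1 + λ·14) = 15/28 = 0.5357.
Rearranging, λ(25 − 0.5357×14) = 0.5357, so λ = 0.5357/17.5 = 0.03061 per s.

0.031 per s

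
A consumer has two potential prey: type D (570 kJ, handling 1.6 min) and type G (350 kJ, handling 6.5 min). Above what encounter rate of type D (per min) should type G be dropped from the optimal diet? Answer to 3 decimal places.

At the threshold, the rate on type D alone equals the profitability of type G: λ·570/(1 + λ·1.6) = 350/6.5 = 53.85.
Rearranging, λ(570 − 53.85×1.6) = 53.85, so λ = 53.85/483.8 = 0.1113 per min.

0.111 per min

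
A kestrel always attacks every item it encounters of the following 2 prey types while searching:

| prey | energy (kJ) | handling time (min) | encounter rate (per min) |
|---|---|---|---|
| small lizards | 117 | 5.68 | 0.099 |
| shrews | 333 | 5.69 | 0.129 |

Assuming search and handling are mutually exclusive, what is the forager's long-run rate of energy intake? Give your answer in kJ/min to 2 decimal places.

23.75 kJ/min

R = Σλ_iE_i / (1 + Σλ_ih_i)
Numerator: 0.099×117 + 0.129×333 = 54.54
Denominator: 1 + 0.099×5.68 + 0.129×5.69 = 2.296
R = 54.54/2.296 = 23.75 kJ/min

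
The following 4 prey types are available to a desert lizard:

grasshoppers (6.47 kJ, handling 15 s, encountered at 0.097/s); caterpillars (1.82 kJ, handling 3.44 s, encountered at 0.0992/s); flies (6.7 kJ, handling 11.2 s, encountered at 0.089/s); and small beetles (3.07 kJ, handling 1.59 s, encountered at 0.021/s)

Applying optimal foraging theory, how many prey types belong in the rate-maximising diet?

Rank by E/h (kJ/s): small beetles 1.93, flies 0.598, caterpillars 0.529, grasshoppers 0.431. Include each in turn until the next type's E/h falls below the running intake rate.
Rate on top 1: 0.06239. flies: 0.598 > 0.06239 → include.
Rate on top 2: 0.3255. caterpillars: 0.529 > 0.3255 → include.
Rate on top 3: 0.3548. grasshoppers: 0.431 > 0.3548 → include.
Optimal diet: small beetles, flies, caterpillars, grasshoppers — 4 of 4 types.

4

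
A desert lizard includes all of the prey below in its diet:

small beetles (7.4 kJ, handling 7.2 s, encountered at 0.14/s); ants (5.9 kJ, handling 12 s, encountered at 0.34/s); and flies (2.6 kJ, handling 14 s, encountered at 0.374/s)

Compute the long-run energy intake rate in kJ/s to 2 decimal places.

0.35 kJ/s

R = Σλ_iE_i / (1 + Σλ_ih_i)
Numerator: 0.14×7.4 + 0.34×5.9 + 0.374×2.6 = 4.014
Denominator: 1 + 0.14×7.2 + 0.34×12 + 0.374×14 = 11.32
R = 4.014/11.32 = 0.3545 kJ/s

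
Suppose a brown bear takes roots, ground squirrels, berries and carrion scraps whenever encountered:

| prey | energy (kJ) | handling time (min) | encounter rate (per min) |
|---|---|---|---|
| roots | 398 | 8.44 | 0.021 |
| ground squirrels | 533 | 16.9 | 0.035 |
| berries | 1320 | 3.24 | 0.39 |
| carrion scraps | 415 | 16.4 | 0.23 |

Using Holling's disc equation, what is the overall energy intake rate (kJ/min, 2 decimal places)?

Energy encountered per unit search time: 0.021×398 + 0.035×533 + 0.39×1320 + 0.23×415 = 637.3 kJ/min.
Handling time per unit search time: 0.021×8.44 + 0.035×16.9 + 0.39×3.24 + 0.23×16.4 = 5.804.
Rate = 637.3/(1 + 5.804) = 93.66 kJ/min.

93.66 kJ/min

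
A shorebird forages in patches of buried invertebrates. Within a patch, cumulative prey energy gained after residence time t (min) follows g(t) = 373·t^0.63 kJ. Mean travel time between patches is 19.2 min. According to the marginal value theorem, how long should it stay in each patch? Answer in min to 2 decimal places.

32.69 min

By the marginal value theorem, leave when the instantaneous gain rate g'(t) equals the habitat-wide average g(t)/(T + t).
g'(t) = 0.63·373·t^-0.37. Setting 0.63·373·t^-0.37 = 373·t^0.63/(19.2+t) gives 0.63(19.2+t) = t, so 0.37·t = 0.63×19.2.
t* = 0.63×19.2/0.37 = 32.69 min.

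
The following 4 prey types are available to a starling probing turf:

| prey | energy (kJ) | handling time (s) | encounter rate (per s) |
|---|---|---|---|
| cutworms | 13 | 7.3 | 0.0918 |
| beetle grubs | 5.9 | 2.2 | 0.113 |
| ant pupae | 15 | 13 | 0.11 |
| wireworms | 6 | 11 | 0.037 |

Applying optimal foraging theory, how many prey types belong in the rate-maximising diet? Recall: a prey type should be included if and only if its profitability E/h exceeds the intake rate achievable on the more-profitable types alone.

3

Rank by E/h (kJ/s): beetle grubs 2.68, cutworms 1.78, ant pupae 1.15, wireworms 0.545. Include each in turn until the next type's E/h falls below the running intake rate.
Rate on top 1: 0.534. cutworms: 1.78 > 0.534 → include.
Rate on top 2: 0.9694. ant pupae: 1.15 > 0.9694 → include.
Rate on top 3: 1.048. wireworms: 0.545 < 1.048 → exclude; stop.
Optimal diet: beetle grubs, cutworms, ant pupae — 3 of 4 types.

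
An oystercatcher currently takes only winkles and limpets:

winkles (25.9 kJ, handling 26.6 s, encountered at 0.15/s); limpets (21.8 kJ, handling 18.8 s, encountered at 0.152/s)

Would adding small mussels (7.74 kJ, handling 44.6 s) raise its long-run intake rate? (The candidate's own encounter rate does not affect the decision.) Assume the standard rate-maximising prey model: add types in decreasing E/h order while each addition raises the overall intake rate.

Intake rate on the current diet: R = (0.15×25.9 + 0.152×21.8) / (1 + 0.15×26.6 + 0.152×18.8) = 7.199/7.848 = 0.9173 kJ/s.
Profitability of small mussels: 7.74/44.6 = 0.1735 kJ/s.
Since 0.1735 < R, time spent handling small mussels is better spent searching.

No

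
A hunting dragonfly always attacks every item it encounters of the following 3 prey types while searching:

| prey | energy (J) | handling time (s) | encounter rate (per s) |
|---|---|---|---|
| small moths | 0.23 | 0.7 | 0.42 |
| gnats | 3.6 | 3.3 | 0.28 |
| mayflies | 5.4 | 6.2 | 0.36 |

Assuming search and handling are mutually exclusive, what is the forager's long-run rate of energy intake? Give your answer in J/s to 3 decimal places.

R = Σλ_iE_i / (1 + Σλ_ih_i)
Numerator: 0.42×0.23 + 0.28×3.6 + 0.36×5.4 = 3.049
Denominator: 1 + 0.42×0.7 + 0.28×3.3 + 0.36×6.2 = 4.45
R = 3.049/4.45 = 0.6851 J/s

0.685 J/s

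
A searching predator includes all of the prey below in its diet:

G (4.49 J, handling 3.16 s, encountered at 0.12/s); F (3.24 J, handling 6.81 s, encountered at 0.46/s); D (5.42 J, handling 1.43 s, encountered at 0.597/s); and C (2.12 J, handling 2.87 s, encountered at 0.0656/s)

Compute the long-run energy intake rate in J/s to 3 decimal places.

Energy encountered per unit search time: 0.12×4.49 + 0.46×3.24 + 0.597×5.42 + 0.0656×2.12 = 5.404 J/s.
Handling time per unit search time: 0.12×3.16 + 0.46×6.81 + 0.597×1.43 + 0.0656×2.87 = 4.554.
Rate = 5.404/(1 + 4.554) = 0.973 J/s.

0.973 J/s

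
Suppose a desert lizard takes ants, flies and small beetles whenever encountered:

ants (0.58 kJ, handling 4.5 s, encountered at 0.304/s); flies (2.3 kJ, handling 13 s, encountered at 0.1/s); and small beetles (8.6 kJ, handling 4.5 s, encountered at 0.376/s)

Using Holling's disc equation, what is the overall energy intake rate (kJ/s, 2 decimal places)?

0.68 kJ/s

R = (0.304×0.58 + 0.1×2.3 + 0.376×8.6) / (1 + 0.304×4.5 + 0.1×13 + 0.376×4.5) = 3.64/5.36 = 0.6791 kJ/s.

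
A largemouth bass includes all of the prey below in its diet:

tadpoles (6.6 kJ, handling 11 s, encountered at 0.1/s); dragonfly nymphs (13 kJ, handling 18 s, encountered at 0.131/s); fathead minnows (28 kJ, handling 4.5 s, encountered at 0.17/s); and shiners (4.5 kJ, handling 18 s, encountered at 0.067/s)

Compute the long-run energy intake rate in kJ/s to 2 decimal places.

1.15 kJ/s

Energy encountered per unit search time: 0.1×6.6 + 0.131×13 + 0.17×28 + 0.067×4.5 = 7.425 kJ/s.
Handling time per unit search time: 0.1×11 + 0.131×18 + 0.17×4.5 + 0.067×18 = 5.429.
Rate = 7.425/(1 + 5.429) = 1.155 kJ/s.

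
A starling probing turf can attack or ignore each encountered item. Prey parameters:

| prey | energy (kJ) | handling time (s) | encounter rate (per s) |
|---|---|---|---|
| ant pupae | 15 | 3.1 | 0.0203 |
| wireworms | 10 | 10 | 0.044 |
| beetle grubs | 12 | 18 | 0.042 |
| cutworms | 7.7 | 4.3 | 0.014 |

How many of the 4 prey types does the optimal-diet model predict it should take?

4

Rank by E/h (kJ/s): ant pupae 4.84, cutworms 1.79, wireworms 1, beetle grubs 0.667. Include each in turn until the next type's E/h falls below the running intake rate.
Rate on top 1: 0.2865. cutworms: 1.79 > 0.2865 → include.
Rate on top 2: 0.3671. wireworms: 1 > 0.3671 → include.
Rate on top 3: 0.5453. beetle grubs: 0.667 > 0.5453 → include.
Optimal diet: ant pupae, cutworms, wireworms, beetle grubs — 4 of 4 types.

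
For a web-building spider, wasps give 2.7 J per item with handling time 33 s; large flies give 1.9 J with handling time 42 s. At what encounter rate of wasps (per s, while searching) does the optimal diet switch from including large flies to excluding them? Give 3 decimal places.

0.037 per s

At the threshold, the rate on wasps alone equals the profitability of large flies: λ·2.7/(1 + λ·33) = 1.9/42 = 0.04524.
Rearranging, λ(2.7 − 0.04524×33) = 0.04524, so λ = 0.04524/1.207 = 0.03748 per s.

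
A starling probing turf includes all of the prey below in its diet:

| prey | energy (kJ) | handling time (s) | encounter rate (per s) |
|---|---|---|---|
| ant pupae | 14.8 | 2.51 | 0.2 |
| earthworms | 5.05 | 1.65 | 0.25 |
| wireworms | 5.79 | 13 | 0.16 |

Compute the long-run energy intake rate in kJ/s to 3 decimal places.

R = (0.2×14.8 + 0.25×5.05 + 0.16×5.79) / (1 + 0.2×2.51 + 0.25×1.65 + 0.16×13) = 5.149/3.994 = 1.289 kJ/s.

1.289 kJ/s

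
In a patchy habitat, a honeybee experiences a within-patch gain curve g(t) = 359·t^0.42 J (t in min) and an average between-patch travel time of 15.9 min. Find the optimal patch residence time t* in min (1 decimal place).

11.5 min

Maximise g(t)/(T+t): set derivative to zero → g'(t)(T+t) = g(t).
g'(t) = 0.42·359·t^-0.58. Setting 0.42·359·t^-0.58 = 359·t^0.42/(15.9+t) gives 0.42(15.9+t) = t, so 0.58·t = 0.42×15.9.
t* = 0.42×15.9/0.58 = 11.51 min.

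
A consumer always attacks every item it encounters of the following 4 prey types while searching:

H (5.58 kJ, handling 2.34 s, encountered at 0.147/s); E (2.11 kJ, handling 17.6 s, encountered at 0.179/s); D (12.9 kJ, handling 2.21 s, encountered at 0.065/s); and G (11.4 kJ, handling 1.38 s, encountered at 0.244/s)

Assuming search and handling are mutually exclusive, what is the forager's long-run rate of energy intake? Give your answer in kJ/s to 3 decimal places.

R = (0.147×5.58 + 0.179×2.11 + 0.065×12.9 + 0.244×11.4) / (1 + 0.147×2.34 + 0.179×17.6 + 0.065×2.21 + 0.244×1.38) = 4.818/4.975 = 0.9685 kJ/s.

0.969 kJ/s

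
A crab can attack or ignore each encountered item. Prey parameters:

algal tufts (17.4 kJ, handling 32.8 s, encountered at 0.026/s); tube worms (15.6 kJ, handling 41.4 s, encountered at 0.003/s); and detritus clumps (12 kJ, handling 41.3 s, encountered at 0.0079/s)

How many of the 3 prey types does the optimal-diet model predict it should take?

Profitabilities (E/h, kJ/s): algal tufts 0.53, tube worms 0.377, detritus clumps 0.291. Add prey in this order while the next type's profitability exceeds the intake rate on those already taken.
Rate on top 1: 0.2442. tube worms: 0.377 > 0.2442 → include.
Rate on top 2: 0.2525. detritus clumps: 0.291 > 0.2525 → include.
Optimal diet: algal tufts, tube worms, detritus clumps — 3 of 3 types.

3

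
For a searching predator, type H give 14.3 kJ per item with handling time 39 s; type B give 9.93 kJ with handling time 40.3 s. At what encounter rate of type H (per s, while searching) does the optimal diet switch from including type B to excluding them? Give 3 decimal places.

0.053 per s

Drop type B once their profitability E₂/h₂ falls below the rate achievable on type H alone: E₂/h₂ = λE₁/(1 + λh₁).
Solve for λ: λE₁h₂ = E₂(1 + λh₁) → λ(E₁h₂ − E₂h₁) = E₂ → λ = E₂/(E₁h₂ − E₂h₁).
λ = 9.93/(14.3×40.3 − 9.93×39) = 9.93/189 = 0.05253 per s.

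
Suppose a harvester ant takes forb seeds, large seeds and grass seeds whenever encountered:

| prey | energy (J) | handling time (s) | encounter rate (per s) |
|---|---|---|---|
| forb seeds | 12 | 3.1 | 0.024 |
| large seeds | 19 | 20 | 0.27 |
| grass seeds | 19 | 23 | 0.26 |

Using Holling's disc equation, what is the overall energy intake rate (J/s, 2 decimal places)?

0.83 J/s

R = Σλ_iE_i / (1 + Σλ_ih_i)
Numerator: 0.024×12 + 0.27×19 + 0.26×19 = 10.36
Denominator: 1 + 0.024×3.1 + 0.27×20 + 0.26×23 = 12.45
R = 10.36/12.45 = 0.8317 J/s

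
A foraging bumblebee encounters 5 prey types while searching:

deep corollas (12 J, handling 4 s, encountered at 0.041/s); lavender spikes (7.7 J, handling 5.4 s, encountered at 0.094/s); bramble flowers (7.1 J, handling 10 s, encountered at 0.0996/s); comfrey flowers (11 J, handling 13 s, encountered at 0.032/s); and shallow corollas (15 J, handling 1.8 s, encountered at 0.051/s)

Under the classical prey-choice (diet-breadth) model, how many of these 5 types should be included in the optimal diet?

3

E/h in descending order: shallow corollas 8.33, deep corollas 3, lavender spikes 1.43, comfrey flowers 0.846, bramble flowers 0.71 J/s. The optimal diet is the largest prefix of this list for which every included type satisfies E_i/h_i > R on the types above it.
Rate on top 1: 0.7007. deep corollas: 3 > 0.7007 → include.
Rate on top 2: 1.001. lavender spikes: 1.43 > 1.001 → include.
Rate on top 3: 1.123. comfrey flowers: 0.846 < 1.123 → exclude; stop.
Optimal diet: shallow corollas, deep corollas, lavender spikes — 3 of 5 types.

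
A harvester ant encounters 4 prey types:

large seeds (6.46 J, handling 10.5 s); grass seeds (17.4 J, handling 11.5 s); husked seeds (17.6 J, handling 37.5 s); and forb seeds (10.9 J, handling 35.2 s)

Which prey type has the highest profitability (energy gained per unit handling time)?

grass seeds

In descending order of E/h:
grass seeds: 17.4/11.5 = 1.51 J/s
large seeds: 6.46/10.5 = 0.615 J/s
husked seeds: 17.6/37.5 = 0.469 J/s
forb seeds: 10.9/35.2 = 0.31 J/s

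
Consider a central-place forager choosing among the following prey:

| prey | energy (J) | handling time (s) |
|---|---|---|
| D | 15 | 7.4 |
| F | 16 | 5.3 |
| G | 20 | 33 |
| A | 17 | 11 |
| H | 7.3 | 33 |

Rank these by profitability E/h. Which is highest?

Profitability E/h (J/s): D = 15/7.4 = 2.03, F = 16/5.3 = 3.02, G = 20/33 = 0.606, A = 17/11 = 1.55, H = 7.3/33 = 0.221.
Ranked: F > D > A > G > H.

F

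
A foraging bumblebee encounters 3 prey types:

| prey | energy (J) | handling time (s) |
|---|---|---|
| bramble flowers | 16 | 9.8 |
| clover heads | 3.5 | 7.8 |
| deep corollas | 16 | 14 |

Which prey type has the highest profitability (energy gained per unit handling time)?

In descending order of E/h:
bramble flowers: 16/9.8 = 1.63 J/s
deep corollas: 16/14 = 1.14 J/s
clover heads: 3.5/7.8 = 0.449 J/s

bramble flowers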